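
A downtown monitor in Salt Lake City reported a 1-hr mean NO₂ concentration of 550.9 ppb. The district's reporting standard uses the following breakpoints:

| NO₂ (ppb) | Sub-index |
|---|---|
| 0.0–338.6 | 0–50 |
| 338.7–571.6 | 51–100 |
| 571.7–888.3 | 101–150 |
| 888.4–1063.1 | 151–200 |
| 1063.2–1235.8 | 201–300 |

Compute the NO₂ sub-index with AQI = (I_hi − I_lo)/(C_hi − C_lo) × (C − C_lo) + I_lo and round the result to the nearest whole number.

96

NO₂: 550.9 lies in 338.7–571.6, so I_lo=51, I_hi=100, C_lo=338.7, C_hi=571.6.
(100−51)/(571.6−338.7) × (550.9−338.7) + 51 = 49/232.9 × 212.2 + 51 ≈ 95.64 → 96.
AQI 96 falls in the Moderate category.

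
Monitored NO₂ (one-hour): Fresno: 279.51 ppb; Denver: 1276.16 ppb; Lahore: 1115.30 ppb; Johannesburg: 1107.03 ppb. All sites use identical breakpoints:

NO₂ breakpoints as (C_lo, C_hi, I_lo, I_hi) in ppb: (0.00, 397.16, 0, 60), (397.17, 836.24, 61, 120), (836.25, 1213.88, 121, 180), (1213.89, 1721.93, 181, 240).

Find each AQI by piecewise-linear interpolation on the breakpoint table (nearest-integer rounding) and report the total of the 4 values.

Fresno: 279.51 lies in 0.00–397.16, so I_lo=0, I_hi=60, C_lo=0.00, C_hi=397.16.
(60−0)/(397.16−0.00) × (279.51−0.00) + 0 = 60/397.16 × 279.51 + 0 ≈ 42.23 → 42.
Denver: row 1213.89–1721.93 (AQI 181–240). (240−181)·(1276.16−1213.89)/(1721.93−1213.89) + 181 = 59·62.27/508.04 + 181 ≈ 188.23 → 188.
Lahore: 1115.30 lies in 836.25–1213.88, so I_lo=121, I_hi=180, C_lo=836.25, C_hi=1213.88.
(180−121)/(1213.88−836.25) × (1115.30−836.25) + 121 = 59/377.63 × 279.05 + 121 ≈ 164.60 → 165.
Johannesburg 1107.03: bracket 836.25–1213.88 → index 121–180; slope 59/377.63, offset 270.78.
AQI = 121 + 59/377.63·270.78 ≈ 163.31 ⇒ 163.
AQIs: Fresno=42, Denver=188, Lahore=165, Johannesburg=163. Sum = 42 + 188 + 165 + 163 = 558.

558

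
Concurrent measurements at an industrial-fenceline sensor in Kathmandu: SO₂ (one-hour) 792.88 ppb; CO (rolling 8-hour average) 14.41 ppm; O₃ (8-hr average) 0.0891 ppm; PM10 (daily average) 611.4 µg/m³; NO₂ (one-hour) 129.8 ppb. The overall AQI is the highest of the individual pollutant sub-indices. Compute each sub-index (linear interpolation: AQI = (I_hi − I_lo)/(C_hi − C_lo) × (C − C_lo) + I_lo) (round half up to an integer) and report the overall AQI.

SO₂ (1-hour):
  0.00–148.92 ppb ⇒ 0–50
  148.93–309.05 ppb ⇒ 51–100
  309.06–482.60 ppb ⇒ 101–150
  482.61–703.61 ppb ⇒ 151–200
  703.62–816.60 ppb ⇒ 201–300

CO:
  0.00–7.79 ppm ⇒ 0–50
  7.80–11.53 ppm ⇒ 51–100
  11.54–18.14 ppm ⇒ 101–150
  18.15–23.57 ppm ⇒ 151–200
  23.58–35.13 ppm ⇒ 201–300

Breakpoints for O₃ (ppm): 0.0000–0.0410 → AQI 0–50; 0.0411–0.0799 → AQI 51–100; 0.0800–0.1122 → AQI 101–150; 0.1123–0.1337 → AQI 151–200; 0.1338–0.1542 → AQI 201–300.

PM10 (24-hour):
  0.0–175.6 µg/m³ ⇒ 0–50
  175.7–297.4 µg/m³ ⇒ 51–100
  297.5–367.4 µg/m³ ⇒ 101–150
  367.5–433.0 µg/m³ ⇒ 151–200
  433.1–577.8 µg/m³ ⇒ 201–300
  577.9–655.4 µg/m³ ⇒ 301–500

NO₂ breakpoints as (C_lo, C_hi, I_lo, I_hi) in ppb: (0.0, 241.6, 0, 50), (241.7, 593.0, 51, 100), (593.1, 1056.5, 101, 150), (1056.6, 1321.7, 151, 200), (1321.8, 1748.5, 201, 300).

387

SO₂ 792.88: bracket 703.62–816.60 → index 201–300; slope 99/112.98, offset 89.26.
AQI = 201 + 99/112.98·89.26 ≈ 279.22 ⇒ 279.
CO: 14.41 ∈ [11.54, 18.14] ↔ index [101, 150].
101 + (14.41−11.54)·(150−101)/(18.14−11.54) = 101 + 2.87·49/6.60 ≈ 122.31, so AQI = 122.
O₃: row 0.0800–0.1122 (AQI 101–150). (150−101)·(0.0891−0.0800)/(0.1122−0.0800) + 101 = 49·0.0091/0.0322 + 101 ≈ 114.85 → 115.
PM10: 611.4 lies in 577.9–655.4, so I_lo=301, I_hi=500, C_lo=577.9, C_hi=655.4.
(500−301)/(655.4−577.9) × (611.4−577.9) + 301 = 199/77.5 × 33.5 + 301 ≈ 387.02 → 387.
NO₂ 129.8: bracket 0.0–241.6 → index 0–50; slope 50/241.6, offset 129.8.
AQI = 0 + 50/241.6·129.8 ≈ 26.86 ⇒ 27.
Sub-indices: SO₂→279, CO→122, O₃→115, PM10→387, NO₂→27. Overall AQI = max = 387; dominant pollutant is PM10.
AQI 387: Hazardous.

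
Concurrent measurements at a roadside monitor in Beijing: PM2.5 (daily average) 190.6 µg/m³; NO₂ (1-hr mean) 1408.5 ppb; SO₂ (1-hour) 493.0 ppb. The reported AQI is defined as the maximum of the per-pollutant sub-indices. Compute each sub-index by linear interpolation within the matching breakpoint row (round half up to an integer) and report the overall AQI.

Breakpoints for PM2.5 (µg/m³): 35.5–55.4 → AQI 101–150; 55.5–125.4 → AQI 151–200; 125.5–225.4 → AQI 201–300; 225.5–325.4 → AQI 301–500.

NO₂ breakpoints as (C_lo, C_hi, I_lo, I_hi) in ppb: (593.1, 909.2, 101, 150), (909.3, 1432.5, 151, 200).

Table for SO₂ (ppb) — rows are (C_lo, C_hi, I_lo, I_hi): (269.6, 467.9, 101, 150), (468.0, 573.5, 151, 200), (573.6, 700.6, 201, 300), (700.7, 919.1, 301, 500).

266

PM2.5: 190.6 ∈ [125.5, 225.4] ↔ index [201, 300].
201 + (190.6−125.5)·(300−201)/(225.4−125.5) = 201 + 65.1·99/99.9 ≈ 265.51, so AQI = 266.
NO₂ 1408.5: bracket 909.3–1432.5 → index 151–200; slope 49/523.2, offset 499.2.
AQI = 151 + 49/523.2·499.2 ≈ 197.75 ⇒ 198.
SO₂ 493.0: bracket 468.0–573.5 → index 151–200; slope 49/105.5, offset 25.0.
AQI = 151 + 49/105.5·25.0 ≈ 162.61 ⇒ 163.
Sub-indices: PM2.5→266, NO₂→198, SO₂→163. Overall AQI = max = 266; dominant pollutant is PM2.5.
AQI 266: Very Unhealthy.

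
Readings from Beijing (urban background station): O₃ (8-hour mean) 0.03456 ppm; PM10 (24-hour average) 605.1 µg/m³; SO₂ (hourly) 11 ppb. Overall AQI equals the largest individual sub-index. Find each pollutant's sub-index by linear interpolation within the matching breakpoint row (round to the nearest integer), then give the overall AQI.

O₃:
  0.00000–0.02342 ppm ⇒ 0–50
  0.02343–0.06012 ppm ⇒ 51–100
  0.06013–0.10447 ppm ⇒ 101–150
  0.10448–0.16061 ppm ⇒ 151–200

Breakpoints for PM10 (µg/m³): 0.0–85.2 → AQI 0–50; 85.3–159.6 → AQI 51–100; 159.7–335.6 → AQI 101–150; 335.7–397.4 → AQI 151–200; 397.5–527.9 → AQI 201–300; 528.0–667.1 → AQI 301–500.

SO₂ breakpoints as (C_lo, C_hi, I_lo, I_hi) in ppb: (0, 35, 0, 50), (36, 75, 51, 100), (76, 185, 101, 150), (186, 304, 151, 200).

411

O₃: 0.03456 lies in 0.02343–0.06012, so I_lo=51, I_hi=100, C_lo=0.02343, C_hi=0.06012.
(100−51)/(0.06012−0.02343) × (0.03456−0.02343) + 51 = 49/0.03669 × 0.01113 + 51 ≈ 65.86 → 66.
PM10: 605.1 lies in 528.0–667.1, so I_lo=301, I_hi=500, C_lo=528.0, C_hi=667.1.
(500−301)/(667.1−528.0) × (605.1−528.0) + 301 = 199/139.1 × 77.1 + 301 ≈ 411.30 → 411.
SO₂ 11: bracket 0–35 → index 0–50; slope 50/35, offset 11.
AQI = 0 + 50/35·11 ≈ 15.71 ⇒ 16.
Sub-indices: O₃→66, PM10→411, SO₂→16. Overall AQI = max = 411; dominant pollutant is PM10.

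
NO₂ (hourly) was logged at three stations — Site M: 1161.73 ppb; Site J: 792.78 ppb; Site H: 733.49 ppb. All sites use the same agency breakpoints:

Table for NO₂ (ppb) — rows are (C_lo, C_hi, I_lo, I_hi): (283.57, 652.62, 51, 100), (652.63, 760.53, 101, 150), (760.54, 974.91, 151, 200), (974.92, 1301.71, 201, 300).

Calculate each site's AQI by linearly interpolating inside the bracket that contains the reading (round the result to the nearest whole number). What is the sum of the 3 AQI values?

Site M: row 974.92–1301.71 (AQI 201–300). (300−201)·(1161.73−974.92)/(1301.71−974.92) + 201 = 99·186.81/326.79 + 201 ≈ 257.59 → 258.
Site J: 792.78 lies in 760.54–974.91, so I_lo=151, I_hi=200, C_lo=760.54, C_hi=974.91.
(200−151)/(974.91−760.54) × (792.78−760.54) + 151 = 49/214.37 × 32.24 + 151 ≈ 158.37 → 158.
Site H: 733.49 lies in 652.63–760.53, so I_lo=101, I_hi=150, C_lo=652.63, C_hi=760.53.
(150−101)/(760.53−652.63) × (733.49−652.63) + 101 = 49/107.90 × 80.86 + 101 ≈ 137.72 → 138.
AQIs: Site M=258, Site J=158, Site H=138. Sum = 258 + 158 + 138 = 554.

554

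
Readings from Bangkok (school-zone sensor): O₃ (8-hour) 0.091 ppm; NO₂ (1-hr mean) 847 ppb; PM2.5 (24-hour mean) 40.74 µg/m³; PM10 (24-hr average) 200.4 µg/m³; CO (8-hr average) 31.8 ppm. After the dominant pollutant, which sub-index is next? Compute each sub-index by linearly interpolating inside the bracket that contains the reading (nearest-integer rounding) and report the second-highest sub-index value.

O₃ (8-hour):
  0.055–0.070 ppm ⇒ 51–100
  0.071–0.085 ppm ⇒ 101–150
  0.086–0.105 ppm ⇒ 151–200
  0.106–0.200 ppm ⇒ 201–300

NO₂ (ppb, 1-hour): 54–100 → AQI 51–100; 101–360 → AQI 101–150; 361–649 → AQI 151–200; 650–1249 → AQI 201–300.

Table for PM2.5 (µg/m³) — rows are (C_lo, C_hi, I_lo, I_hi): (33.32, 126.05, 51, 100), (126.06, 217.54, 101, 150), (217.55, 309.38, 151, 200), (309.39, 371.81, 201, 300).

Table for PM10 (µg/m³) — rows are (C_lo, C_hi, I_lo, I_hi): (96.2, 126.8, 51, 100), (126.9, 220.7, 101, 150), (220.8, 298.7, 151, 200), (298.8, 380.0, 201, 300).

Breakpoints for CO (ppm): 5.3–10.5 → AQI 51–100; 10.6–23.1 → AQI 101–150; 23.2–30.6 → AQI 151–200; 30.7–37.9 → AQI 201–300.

O₃: row 0.086–0.105 (AQI 151–200). (200−151)·(0.091−0.086)/(0.105−0.086) + 151 = 49·0.005/0.019 + 151 ≈ 163.89 → 164.
NO₂: 847 ∈ [650, 1249] ↔ index [201, 300].
201 + (847−650)·(300−201)/(1249−650) = 201 + 197·99/599 ≈ 233.56, so AQI = 234.
PM2.5: 40.74 lies in 33.32–126.05, so I_lo=51, I_hi=100, C_lo=33.32, C_hi=126.05.
(100−51)/(126.05−33.32) × (40.74−33.32) + 51 = 49/92.73 × 7.42 + 51 ≈ 54.92 → 55.
PM10: 200.4 lies in 126.9–220.7, so I_lo=101, I_hi=150, C_lo=126.9, C_hi=220.7.
(150−101)/(220.7−126.9) × (200.4−126.9) + 101 = 49/93.8 × 73.5 + 101 ≈ 139.40 → 139.
CO: row 30.7–37.9 (AQI 201–300). (300−201)·(31.8−30.7)/(37.9−30.7) + 201 = 99·1.1/7.2 + 201 ≈ 216.13 → 216.
Sub-indices: O₃→164, NO₂→234, PM2.5→55, PM10→139, CO→216. Ranked high→low: 234, 216, 164, 139, 55. Second-highest sub-index = 216.

216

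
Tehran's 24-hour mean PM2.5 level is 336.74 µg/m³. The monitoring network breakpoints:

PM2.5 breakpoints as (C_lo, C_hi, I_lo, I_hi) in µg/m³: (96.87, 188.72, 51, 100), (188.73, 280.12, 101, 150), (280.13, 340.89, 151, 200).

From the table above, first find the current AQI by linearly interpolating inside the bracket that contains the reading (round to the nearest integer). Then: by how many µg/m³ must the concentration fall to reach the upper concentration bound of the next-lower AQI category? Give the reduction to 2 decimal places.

PM2.5: 336.74 lies in 280.13–340.89, so I_lo=151, I_hi=200, C_lo=280.13, C_hi=340.89.
(200−151)/(340.89−280.13) × (336.74−280.13) + 151 = 49/60.76 × 56.61 + 151 ≈ 196.65 → 197.
Current AQI 197 is in the Unhealthy range (151–200). The next-lower category tops out at AQI 150, whose upper concentration bound is 280.12 µg/m³.
Reduction needed = 336.74 − 280.12 = 56.62 µg/m³.

56.62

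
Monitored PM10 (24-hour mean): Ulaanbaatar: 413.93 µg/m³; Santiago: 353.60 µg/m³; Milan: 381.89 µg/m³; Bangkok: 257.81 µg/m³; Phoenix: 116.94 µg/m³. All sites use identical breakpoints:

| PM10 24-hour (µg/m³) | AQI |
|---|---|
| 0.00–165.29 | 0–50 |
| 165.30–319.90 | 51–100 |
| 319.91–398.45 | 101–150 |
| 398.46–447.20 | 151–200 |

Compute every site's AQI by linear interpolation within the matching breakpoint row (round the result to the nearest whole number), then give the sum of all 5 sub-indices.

Ulaanbaatar: 413.93 ∈ [398.46, 447.20] ↔ index [151, 200].
151 + (413.93−398.46)·(200−151)/(447.20−398.46) = 151 + 15.47·49/48.74 ≈ 166.55, so AQI = 167.
Santiago: 353.60 lies in 319.91–398.45, so I_lo=101, I_hi=150, C_lo=319.91, C_hi=398.45.
(150−101)/(398.45−319.91) × (353.60−319.91) + 101 = 49/78.54 × 33.69 + 101 ≈ 122.02 → 122.
Milan 381.89: bracket 319.91–398.45 → index 101–150; slope 49/78.54, offset 61.98.
AQI = 101 + 49/78.54·61.98 ≈ 139.67 ⇒ 140.
Bangkok 257.81: bracket 165.30–319.90 → index 51–100; slope 49/154.60, offset 92.51.
AQI = 51 + 49/154.60·92.51 ≈ 80.32 ⇒ 80.
Phoenix: 116.94 ∈ [0.00, 165.29] ↔ index [0, 50].
0 + (116.94−0.00)·(50−0)/(165.29−0.00) = 0 + 116.94·50/165.29 ≈ 35.37, so AQI = 35.
AQIs: Ulaanbaatar=167, Santiago=122, Milan=140, Bangkok=80, Phoenix=35. Sum = 167 + 122 + 140 + 80 + 35 = 544.

544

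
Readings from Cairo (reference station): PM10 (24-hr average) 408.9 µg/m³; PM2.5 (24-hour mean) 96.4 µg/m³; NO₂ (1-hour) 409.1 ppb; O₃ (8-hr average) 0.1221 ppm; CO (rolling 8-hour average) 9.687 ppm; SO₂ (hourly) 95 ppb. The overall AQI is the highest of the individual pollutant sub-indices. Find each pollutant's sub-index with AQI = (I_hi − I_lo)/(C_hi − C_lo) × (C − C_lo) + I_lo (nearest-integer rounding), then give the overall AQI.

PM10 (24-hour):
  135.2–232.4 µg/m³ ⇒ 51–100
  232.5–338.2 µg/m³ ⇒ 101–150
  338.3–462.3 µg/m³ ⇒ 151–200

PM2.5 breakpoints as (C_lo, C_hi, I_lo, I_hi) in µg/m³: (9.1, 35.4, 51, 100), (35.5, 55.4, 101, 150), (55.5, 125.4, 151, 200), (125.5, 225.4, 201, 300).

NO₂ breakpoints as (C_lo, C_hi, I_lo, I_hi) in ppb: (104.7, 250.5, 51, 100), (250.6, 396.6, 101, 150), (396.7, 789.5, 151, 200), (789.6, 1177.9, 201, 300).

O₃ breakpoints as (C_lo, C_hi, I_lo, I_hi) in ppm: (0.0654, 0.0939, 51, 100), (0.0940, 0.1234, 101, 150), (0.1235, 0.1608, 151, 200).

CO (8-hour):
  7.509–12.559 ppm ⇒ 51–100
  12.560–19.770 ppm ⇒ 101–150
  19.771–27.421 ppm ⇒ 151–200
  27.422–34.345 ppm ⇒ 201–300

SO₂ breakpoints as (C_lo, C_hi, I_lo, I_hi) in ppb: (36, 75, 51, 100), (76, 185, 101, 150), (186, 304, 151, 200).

180

PM10: 408.9 ∈ [338.3, 462.3] ↔ index [151, 200].
151 + (408.9−338.3)·(200−151)/(462.3−338.3) = 151 + 70.6·49/124.0 ≈ 178.90, so AQI = 179.
PM2.5: 96.4 lies in 55.5–125.4, so I_lo=151, I_hi=200, C_lo=55.5, C_hi=125.4.
(200−151)/(125.4−55.5) × (96.4−55.5) + 151 = 49/69.9 × 40.9 + 151 ≈ 179.67 → 180.
NO₂: 409.1 lies in 396.7–789.5, so I_lo=151, I_hi=200, C_lo=396.7, C_hi=789.5.
(200−151)/(789.5−396.7) × (409.1−396.7) + 151 = 49/392.8 × 12.4 + 151 ≈ 152.55 → 153.
O₃: 0.1221 ∈ [0.0940, 0.1234] ↔ index [101, 150].
101 + (0.1221−0.0940)·(150−101)/(0.1234−0.0940) = 101 + 0.0281·49/0.0294 ≈ 147.83, so AQI = 148.
CO 9.687: bracket 7.509–12.559 → index 51–100; slope 49/5.050, offset 2.178.
AQI = 51 + 49/5.050·2.178 ≈ 72.13 ⇒ 72.
SO₂: 95 ∈ [76, 185] ↔ index [101, 150].
101 + (95−76)·(150−101)/(185−76) = 101 + 19·49/109 ≈ 109.54, so AQI = 110.
Sub-indices: PM10→179, PM2.5→180, NO₂→153, O₃→148, CO→72, SO₂→110. Overall AQI = max = 180; dominant pollutant is PM2.5.
AQI 180: Unhealthy.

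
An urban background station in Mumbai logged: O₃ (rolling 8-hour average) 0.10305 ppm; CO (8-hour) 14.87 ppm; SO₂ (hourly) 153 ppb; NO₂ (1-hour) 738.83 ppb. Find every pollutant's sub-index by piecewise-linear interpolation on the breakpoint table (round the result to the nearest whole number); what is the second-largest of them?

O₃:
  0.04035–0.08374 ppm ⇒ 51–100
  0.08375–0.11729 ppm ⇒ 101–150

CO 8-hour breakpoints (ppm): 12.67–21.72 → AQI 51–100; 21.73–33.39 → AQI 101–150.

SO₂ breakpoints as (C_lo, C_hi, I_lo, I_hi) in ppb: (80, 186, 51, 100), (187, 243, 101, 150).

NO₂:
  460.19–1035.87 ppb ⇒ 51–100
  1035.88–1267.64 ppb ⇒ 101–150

85

O₃: row 0.08375–0.11729 (AQI 101–150). (150−101)·(0.10305−0.08375)/(0.11729−0.08375) + 101 = 49·0.01930/0.03354 + 101 ≈ 129.20 → 129.
CO 14.87: bracket 12.67–21.72 → index 51–100; slope 49/9.05, offset 2.20.
AQI = 51 + 49/9.05·2.20 ≈ 62.91 ⇒ 63.
SO₂ 153: bracket 80–186 → index 51–100; slope 49/106, offset 73.
AQI = 51 + 49/106·73 ≈ 84.75 ⇒ 85.
NO₂ 738.83: bracket 460.19–1035.87 → index 51–100; slope 49/575.68, offset 278.64.
AQI = 51 + 49/575.68·278.64 ≈ 74.72 ⇒ 75.
Sub-indices: O₃→129, CO→63, SO₂→85, NO₂→75. Ranked high→low: 129, 85, 75, 63. Second-highest sub-index = 85.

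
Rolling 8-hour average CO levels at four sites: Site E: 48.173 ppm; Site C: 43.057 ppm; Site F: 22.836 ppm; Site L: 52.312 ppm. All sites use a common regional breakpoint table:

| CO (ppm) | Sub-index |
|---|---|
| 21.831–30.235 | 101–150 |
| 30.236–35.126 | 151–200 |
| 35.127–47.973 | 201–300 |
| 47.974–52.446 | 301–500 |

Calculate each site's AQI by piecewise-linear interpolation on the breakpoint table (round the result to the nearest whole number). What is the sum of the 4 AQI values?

1173

Site E: row 47.974–52.446 (AQI 301–500). (500−301)·(48.173−47.974)/(52.446−47.974) + 301 = 199·0.199/4.472 + 301 ≈ 309.86 → 310.
Site C 43.057: bracket 35.127–47.973 → index 201–300; slope 99/12.846, offset 7.930.
AQI = 201 + 99/12.846·7.930 ≈ 262.11 ⇒ 262.
Site F: 22.836 lies in 21.831–30.235, so I_lo=101, I_hi=150, C_lo=21.831, C_hi=30.235.
(150−101)/(30.235−21.831) × (22.836−21.831) + 101 = 49/8.404 × 1.005 + 101 ≈ 106.86 → 107.
Site L: 52.312 ∈ [47.974, 52.446] ↔ index [301, 500].
301 + (52.312−47.974)·(500−301)/(52.446−47.974) = 301 + 4.338·199/4.472 ≈ 494.04, so AQI = 494.
AQIs: Site E=310, Site C=262, Site F=107, Site L=494. Sum = 310 + 262 + 107 + 494 = 1173.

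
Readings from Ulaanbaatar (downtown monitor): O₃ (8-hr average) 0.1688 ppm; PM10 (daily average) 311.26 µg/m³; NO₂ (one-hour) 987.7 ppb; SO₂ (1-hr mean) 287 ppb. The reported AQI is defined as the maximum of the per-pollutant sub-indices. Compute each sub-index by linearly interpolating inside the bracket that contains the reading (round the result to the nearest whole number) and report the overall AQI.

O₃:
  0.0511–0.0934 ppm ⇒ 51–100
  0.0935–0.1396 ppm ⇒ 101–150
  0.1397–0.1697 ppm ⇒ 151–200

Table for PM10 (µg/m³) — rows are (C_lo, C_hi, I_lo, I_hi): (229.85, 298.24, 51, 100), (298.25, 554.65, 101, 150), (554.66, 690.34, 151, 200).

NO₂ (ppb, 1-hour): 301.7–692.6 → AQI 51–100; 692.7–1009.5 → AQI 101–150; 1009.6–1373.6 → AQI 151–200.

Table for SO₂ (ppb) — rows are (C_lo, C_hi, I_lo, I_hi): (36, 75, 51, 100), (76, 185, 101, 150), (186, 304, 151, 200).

199

O₃: 0.1688 lies in 0.1397–0.1697, so I_lo=151, I_hi=200, C_lo=0.1397, C_hi=0.1697.
(200−151)/(0.1697−0.1397) × (0.1688−0.1397) + 151 = 49/0.0300 × 0.0291 + 151 ≈ 198.53 → 199.
PM10: 311.26 ∈ [298.25, 554.65] ↔ index [101, 150].
101 + (311.26−298.25)·(150−101)/(554.65−298.25) = 101 + 13.01·49/256.40 ≈ 103.49, so AQI = 103.
NO₂ 987.7: bracket 692.7–1009.5 → index 101–150; slope 49/316.8, offset 295.0.
AQI = 101 + 49/316.8·295.0 ≈ 146.63 ⇒ 147.
SO₂: row 186–304 (AQI 151–200). (200−151)·(287−186)/(304−186) + 151 = 49·101/118 + 151 ≈ 192.94 → 193.
Sub-indices: O₃→199, PM10→103, NO₂→147, SO₂→193. Overall AQI = max = 199; dominant pollutant is O₃.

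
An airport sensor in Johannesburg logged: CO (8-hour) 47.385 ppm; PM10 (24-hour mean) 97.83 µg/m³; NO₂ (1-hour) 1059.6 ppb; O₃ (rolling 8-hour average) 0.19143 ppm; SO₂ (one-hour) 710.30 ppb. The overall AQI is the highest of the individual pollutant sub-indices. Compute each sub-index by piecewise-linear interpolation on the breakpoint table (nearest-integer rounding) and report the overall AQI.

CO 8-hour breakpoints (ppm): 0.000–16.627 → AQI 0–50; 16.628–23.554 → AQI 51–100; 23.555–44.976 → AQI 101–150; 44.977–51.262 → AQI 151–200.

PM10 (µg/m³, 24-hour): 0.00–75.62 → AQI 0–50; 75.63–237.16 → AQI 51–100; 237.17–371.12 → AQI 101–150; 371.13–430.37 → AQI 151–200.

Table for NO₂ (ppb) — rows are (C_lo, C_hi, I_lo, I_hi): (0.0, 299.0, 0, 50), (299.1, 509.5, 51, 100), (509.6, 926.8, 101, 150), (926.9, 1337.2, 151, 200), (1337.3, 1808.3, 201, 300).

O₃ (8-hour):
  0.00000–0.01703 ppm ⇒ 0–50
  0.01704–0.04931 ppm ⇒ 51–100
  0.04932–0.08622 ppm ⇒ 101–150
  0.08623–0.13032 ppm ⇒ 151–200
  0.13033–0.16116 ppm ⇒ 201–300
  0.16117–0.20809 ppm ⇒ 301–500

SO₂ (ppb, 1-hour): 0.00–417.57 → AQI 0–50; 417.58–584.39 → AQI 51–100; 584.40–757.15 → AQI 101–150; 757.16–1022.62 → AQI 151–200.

429

CO: 47.385 ∈ [44.977, 51.262] ↔ index [151, 200].
151 + (47.385−44.977)·(200−151)/(51.262−44.977) = 151 + 2.408·49/6.285 ≈ 169.77, so AQI = 170.
PM10: 97.83 lies in 75.63–237.16, so I_lo=51, I_hi=100, C_lo=75.63, C_hi=237.16.
(100−51)/(237.16−75.63) × (97.83−75.63) + 51 = 49/161.53 × 22.20 + 51 ≈ 57.73 → 58.
NO₂: 1059.6 lies in 926.9–1337.2, so I_lo=151, I_hi=200, C_lo=926.9, C_hi=1337.2.
(200−151)/(1337.2−926.9) × (1059.6−926.9) + 151 = 49/410.3 × 132.7 + 151 ≈ 166.85 → 167.
O₃: row 0.16117–0.20809 (AQI 301–500). (500−301)·(0.19143−0.16117)/(0.20809−0.16117) + 301 = 199·0.03026/0.04692 + 301 ≈ 429.34 → 429.
SO₂ 710.30: bracket 584.40–757.15 → index 101–150; slope 49/172.75, offset 125.90.
AQI = 101 + 49/172.75·125.90 ≈ 136.71 ⇒ 137.
Sub-indices: CO→170, PM10→58, NO₂→167, O₃→429, SO₂→137. Overall AQI = max = 429; dominant pollutant is O₃.
AQI 429: Hazardous.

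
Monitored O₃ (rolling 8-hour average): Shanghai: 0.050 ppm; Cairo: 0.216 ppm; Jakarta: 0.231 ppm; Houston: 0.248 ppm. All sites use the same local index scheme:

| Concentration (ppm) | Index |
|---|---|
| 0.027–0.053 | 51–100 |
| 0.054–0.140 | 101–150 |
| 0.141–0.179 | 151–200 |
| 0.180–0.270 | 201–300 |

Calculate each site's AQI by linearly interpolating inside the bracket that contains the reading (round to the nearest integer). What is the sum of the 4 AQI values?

868

Shanghai: 0.050 ∈ [0.027, 0.053] ↔ index [51, 100].
51 + (0.050−0.027)·(100−51)/(0.053−0.027) = 51 + 0.023·49/0.026 ≈ 94.35, so AQI = 94.
Cairo: row 0.180–0.270 (AQI 201–300). (300−201)·(0.216−0.180)/(0.270−0.180) + 201 = 99·0.036/0.090 + 201 ≈ 240.60 → 241.
Jakarta: 0.231 lies in 0.180–0.270, so I_lo=201, I_hi=300, C_lo=0.180, C_hi=0.270.
(300−201)/(0.270−0.180) × (0.231−0.180) + 201 = 99/0.090 × 0.051 + 201 ≈ 257.10 → 257.
Houston: 0.248 ∈ [0.180, 0.270] ↔ index [201, 300].
201 + (0.248−0.180)·(300−201)/(0.270−0.180) = 201 + 0.068·99/0.090 ≈ 275.80, so AQI = 276.
AQIs: Shanghai=94, Cairo=241, Jakarta=257, Houston=276. Sum = 94 + 241 + 257 + 276 = 868.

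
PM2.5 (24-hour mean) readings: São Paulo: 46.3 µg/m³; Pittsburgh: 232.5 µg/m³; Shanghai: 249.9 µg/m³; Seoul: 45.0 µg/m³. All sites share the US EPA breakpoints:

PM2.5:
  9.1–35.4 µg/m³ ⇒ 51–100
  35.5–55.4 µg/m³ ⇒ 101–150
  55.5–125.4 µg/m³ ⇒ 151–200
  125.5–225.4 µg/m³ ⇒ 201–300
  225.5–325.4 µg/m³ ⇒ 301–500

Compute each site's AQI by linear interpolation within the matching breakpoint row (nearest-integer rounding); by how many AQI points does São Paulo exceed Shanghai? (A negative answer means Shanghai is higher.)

-222

São Paulo 46.3: bracket 35.5–55.4 → index 101–150; slope 49/19.9, offset 10.8.
AQI = 101 + 49/19.9·10.8 ≈ 127.59 ⇒ 128.
Pittsburgh: 232.5 lies in 225.5–325.4, so I_lo=301, I_hi=500, C_lo=225.5, C_hi=325.4.
(500−301)/(325.4−225.5) × (232.5−225.5) + 301 = 199/99.9 × 7.0 + 301 ≈ 314.94 → 315.
Shanghai: row 225.5–325.4 (AQI 301–500). (500−301)·(249.9−225.5)/(325.4−225.5) + 301 = 199·24.4/99.9 + 301 ≈ 349.60 → 350.
Seoul: row 35.5–55.4 (AQI 101–150). (150−101)·(45.0−35.5)/(55.4−35.5) + 101 = 49·9.5/19.9 + 101 ≈ 124.39 → 124.
AQIs: São Paulo=128, Pittsburgh=315, Shanghai=350, Seoul=124. São Paulo (128) − Shanghai (350) = -222.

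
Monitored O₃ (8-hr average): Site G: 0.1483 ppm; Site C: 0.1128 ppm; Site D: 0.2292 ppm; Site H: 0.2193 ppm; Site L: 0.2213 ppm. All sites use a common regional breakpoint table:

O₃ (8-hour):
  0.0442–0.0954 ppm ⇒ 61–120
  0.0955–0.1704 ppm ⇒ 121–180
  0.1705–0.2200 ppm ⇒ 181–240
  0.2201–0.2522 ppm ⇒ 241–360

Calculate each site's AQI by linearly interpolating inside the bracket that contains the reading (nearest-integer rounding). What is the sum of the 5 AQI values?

1057

Site G: 0.1483 ∈ [0.0955, 0.1704] ↔ index [121, 180].
121 + (0.1483−0.0955)·(180−121)/(0.1704−0.0955) = 121 + 0.0528·59/0.0749 ≈ 162.59, so AQI = 163.
Site C: 0.1128 ∈ [0.0955, 0.1704] ↔ index [121, 180].
121 + (0.1128−0.0955)·(180−121)/(0.1704−0.0955) = 121 + 0.0173·59/0.0749 ≈ 134.63, so AQI = 135.
Site D: 0.2292 lies in 0.2201–0.2522, so I_lo=241, I_hi=360, C_lo=0.2201, C_hi=0.2522.
(360−241)/(0.2522−0.2201) × (0.2292−0.2201) + 241 = 119/0.0321 × 0.0091 + 241 ≈ 274.74 → 275.
Site H: 0.2193 ∈ [0.1705, 0.2200] ↔ index [181, 240].
181 + (0.2193−0.1705)·(240−181)/(0.2200−0.1705) = 181 + 0.0488·59/0.0495 ≈ 239.17, so AQI = 239.
Site L 0.2213: bracket 0.2201–0.2522 → index 241–360; slope 119/0.0321, offset 0.0012.
AQI = 241 + 119/0.0321·0.0012 ≈ 245.45 ⇒ 245.
AQIs: Site G=163, Site C=135, Site D=275, Site H=239, Site L=245. Sum = 163 + 135 + 275 + 239 + 245 = 1057.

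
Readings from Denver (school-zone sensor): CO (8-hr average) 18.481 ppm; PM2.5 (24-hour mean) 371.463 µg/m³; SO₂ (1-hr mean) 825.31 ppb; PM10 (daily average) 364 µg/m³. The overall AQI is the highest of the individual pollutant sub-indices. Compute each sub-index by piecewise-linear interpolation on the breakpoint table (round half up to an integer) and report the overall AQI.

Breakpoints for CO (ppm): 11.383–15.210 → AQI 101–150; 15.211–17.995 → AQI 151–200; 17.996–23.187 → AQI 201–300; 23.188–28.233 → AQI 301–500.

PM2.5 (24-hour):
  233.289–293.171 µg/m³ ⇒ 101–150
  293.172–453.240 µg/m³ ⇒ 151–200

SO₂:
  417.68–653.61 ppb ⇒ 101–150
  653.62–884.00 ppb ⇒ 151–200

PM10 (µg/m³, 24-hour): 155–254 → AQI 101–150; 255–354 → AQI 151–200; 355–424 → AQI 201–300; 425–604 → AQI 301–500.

214

CO: row 17.996–23.187 (AQI 201–300). (300−201)·(18.481−17.996)/(23.187−17.996) + 201 = 99·0.485/5.191 + 201 ≈ 210.25 → 210.
PM2.5: 371.463 ∈ [293.172, 453.240] ↔ index [151, 200].
151 + (371.463−293.172)·(200−151)/(453.240−293.172) = 151 + 78.291·49/160.068 ≈ 174.97, so AQI = 175.
SO₂ 825.31: bracket 653.62–884.00 → index 151–200; slope 49/230.38, offset 171.69.
AQI = 151 + 49/230.38·171.69 ≈ 187.52 ⇒ 188.
PM10 364: bracket 355–424 → index 201–300; slope 99/69, offset 9.
AQI = 201 + 99/69·9 ≈ 213.91 ⇒ 214.
Sub-indices: CO→210, PM2.5→175, SO₂→188, PM10→214. Overall AQI = max = 214; dominant pollutant is PM10.
AQI 214: Very Unhealthy.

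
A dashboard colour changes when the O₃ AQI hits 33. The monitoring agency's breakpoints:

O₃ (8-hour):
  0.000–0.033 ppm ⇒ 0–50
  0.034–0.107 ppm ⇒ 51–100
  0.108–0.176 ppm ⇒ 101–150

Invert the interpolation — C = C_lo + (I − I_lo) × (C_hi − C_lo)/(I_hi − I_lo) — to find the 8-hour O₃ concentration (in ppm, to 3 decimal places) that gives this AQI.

0.022

AQI 33 lies in the 0–50 band, which corresponds to 0.000–0.033 ppm.
C = 0.000 + (33−0)×(0.033−0.000)/(50−0) = 0.000 + 33×0.033/50 ≈ 0.02178 ppm → 0.022 ppm to 3 dp.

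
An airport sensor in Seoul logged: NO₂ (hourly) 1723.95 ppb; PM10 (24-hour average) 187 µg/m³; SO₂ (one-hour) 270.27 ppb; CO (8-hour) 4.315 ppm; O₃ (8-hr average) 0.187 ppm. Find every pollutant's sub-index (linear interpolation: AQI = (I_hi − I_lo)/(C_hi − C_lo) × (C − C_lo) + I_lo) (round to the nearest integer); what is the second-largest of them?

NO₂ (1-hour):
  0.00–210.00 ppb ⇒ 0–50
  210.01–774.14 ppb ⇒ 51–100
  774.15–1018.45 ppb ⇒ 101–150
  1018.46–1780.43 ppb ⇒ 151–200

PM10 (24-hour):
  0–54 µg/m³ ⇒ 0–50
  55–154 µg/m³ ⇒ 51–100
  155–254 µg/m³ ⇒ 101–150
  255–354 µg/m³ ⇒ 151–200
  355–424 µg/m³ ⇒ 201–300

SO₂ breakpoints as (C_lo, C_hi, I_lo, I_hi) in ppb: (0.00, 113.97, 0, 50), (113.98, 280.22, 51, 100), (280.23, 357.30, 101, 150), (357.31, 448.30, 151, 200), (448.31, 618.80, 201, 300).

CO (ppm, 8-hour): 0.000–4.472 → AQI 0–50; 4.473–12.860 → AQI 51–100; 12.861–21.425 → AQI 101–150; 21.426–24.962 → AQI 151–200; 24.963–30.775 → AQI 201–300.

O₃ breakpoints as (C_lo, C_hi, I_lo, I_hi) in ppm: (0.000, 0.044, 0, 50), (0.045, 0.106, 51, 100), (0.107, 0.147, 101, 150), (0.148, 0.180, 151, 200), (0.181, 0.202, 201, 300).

NO₂ 1723.95: bracket 1018.46–1780.43 → index 151–200; slope 49/761.97, offset 705.49.
AQI = 151 + 49/761.97·705.49 ≈ 196.37 ⇒ 196.
PM10: row 155–254 (AQI 101–150). (150−101)·(187−155)/(254−155) + 101 = 49·32/99 + 101 ≈ 116.84 → 117.
SO₂: 270.27 lies in 113.98–280.22, so I_lo=51, I_hi=100, C_lo=113.98, C_hi=280.22.
(100−51)/(280.22−113.98) × (270.27−113.98) + 51 = 49/166.24 × 156.29 + 51 ≈ 97.07 → 97.
CO: row 0.000–4.472 (AQI 0–50). (50−0)·(4.315−0.000)/(4.472−0.000) + 0 = 50·4.315/4.472 + 0 ≈ 48.24 → 48.
O₃: row 0.181–0.202 (AQI 201–300). (300−201)·(0.187−0.181)/(0.202−0.181) + 201 = 99·0.006/0.021 + 201 ≈ 229.29 → 229.
Sub-indices: NO₂→196, PM10→117, SO₂→97, CO→48, O₃→229. Ranked high→low: 229, 196, 117, 97, 48. Second-highest sub-index = 196.

196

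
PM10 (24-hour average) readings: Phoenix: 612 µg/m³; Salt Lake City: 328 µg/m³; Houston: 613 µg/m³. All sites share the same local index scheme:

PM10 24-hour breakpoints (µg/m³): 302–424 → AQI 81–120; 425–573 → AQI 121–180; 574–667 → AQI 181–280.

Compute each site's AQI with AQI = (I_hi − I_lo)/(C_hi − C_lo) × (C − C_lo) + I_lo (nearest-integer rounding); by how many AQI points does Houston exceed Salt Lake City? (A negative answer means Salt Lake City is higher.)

Phoenix: 612 lies in 574–667, so I_lo=181, I_hi=280, C_lo=574, C_hi=667.
(280−181)/(667−574) × (612−574) + 181 = 99/93 × 38 + 181 ≈ 221.45 → 221.
Salt Lake City: row 302–424 (AQI 81–120). (120−81)·(328−302)/(424−302) + 81 = 39·26/122 + 81 ≈ 89.31 → 89.
Houston 613: bracket 574–667 → index 181–280; slope 99/93, offset 39.
AQI = 181 + 99/93·39 ≈ 222.52 ⇒ 223.
AQIs: Phoenix=221, Salt Lake City=89, Houston=223. Houston (223) − Salt Lake City (89) = 134.

134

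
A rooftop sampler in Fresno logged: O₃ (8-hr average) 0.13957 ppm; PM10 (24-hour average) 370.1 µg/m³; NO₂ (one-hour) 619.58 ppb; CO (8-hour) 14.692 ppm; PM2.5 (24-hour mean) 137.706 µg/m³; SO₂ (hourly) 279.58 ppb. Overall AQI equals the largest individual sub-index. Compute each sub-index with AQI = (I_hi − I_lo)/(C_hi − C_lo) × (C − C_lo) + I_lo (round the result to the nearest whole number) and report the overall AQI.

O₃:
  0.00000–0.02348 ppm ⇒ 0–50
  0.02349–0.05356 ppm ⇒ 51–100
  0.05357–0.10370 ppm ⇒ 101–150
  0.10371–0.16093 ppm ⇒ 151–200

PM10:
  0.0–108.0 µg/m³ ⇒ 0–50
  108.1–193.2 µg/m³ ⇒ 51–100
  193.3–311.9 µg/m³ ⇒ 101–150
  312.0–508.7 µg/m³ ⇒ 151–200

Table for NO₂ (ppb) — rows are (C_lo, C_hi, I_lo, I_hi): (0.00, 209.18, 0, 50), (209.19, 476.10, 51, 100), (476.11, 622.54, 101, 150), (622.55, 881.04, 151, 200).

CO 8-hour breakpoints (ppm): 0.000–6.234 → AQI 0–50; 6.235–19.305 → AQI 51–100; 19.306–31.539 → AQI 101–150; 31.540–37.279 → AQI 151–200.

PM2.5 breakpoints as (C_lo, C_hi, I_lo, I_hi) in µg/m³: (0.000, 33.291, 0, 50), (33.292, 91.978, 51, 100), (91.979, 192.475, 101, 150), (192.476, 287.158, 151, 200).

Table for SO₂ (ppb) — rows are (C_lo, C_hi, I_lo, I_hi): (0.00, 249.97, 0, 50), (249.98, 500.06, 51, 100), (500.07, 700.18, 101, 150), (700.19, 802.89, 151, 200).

182

O₃: 0.13957 ∈ [0.10371, 0.16093] ↔ index [151, 200].
151 + (0.13957−0.10371)·(200−151)/(0.16093−0.10371) = 151 + 0.03586·49/0.05722 ≈ 181.71, so AQI = 182.
PM10: 370.1 ∈ [312.0, 508.7] ↔ index [151, 200].
151 + (370.1−312.0)·(200−151)/(508.7−312.0) = 151 + 58.1·49/196.7 ≈ 165.47, so AQI = 165.
NO₂: 619.58 ∈ [476.11, 622.54] ↔ index [101, 150].
101 + (619.58−476.11)·(150−101)/(622.54−476.11) = 101 + 143.47·49/146.43 ≈ 149.01, so AQI = 149.
CO 14.692: bracket 6.235–19.305 → index 51–100; slope 49/13.070, offset 8.457.
AQI = 51 + 49/13.070·8.457 ≈ 82.71 ⇒ 83.
PM2.5: 137.706 lies in 91.979–192.475, so I_lo=101, I_hi=150, C_lo=91.979, C_hi=192.475.
(150−101)/(192.475−91.979) × (137.706−91.979) + 101 = 49/100.496 × 45.727 + 101 ≈ 123.30 → 123.
SO₂: row 249.98–500.06 (AQI 51–100). (100−51)·(279.58−249.98)/(500.06−249.98) + 51 = 49·29.60/250.08 + 51 ≈ 56.80 → 57.
Sub-indices: O₃→182, PM10→165, NO₂→149, CO→83, PM2.5→123, SO₂→57. Overall AQI = max = 182; dominant pollutant is O₃.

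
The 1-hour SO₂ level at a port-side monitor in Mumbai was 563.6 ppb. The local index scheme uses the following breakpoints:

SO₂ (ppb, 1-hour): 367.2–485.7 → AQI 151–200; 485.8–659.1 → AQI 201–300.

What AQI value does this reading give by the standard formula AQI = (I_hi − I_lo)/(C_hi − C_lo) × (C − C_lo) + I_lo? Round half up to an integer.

SO₂: 563.6 lies in 485.8–659.1, so I_lo=201, I_hi=300, C_lo=485.8, C_hi=659.1.
(300−201)/(659.1−485.8) × (563.6−485.8) + 201 = 99/173.3 × 77.8 + 201 ≈ 245.44 → 245.

245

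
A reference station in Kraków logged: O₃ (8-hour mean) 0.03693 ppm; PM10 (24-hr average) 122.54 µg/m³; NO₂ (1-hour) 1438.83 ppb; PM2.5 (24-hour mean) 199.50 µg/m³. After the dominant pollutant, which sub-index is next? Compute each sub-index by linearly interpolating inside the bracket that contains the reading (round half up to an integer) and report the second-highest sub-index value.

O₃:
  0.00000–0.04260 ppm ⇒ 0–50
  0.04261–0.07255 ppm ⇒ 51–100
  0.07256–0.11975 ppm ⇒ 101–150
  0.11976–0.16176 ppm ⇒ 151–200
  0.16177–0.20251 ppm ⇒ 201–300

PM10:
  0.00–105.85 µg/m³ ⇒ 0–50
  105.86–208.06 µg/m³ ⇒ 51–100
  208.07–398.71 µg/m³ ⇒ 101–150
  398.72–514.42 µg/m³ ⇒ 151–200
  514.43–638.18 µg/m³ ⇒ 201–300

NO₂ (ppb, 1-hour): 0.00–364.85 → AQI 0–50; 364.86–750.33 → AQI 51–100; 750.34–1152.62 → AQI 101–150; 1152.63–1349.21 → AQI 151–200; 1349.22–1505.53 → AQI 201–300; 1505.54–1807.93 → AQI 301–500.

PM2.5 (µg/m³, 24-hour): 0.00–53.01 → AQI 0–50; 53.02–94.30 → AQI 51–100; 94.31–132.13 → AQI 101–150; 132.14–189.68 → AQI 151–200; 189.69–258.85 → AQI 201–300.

O₃ 0.03693: bracket 0.00000–0.04260 → index 0–50; slope 50/0.04260, offset 0.03693.
AQI = 0 + 50/0.04260·0.03693 ≈ 43.35 ⇒ 43.
PM10 122.54: bracket 105.86–208.06 → index 51–100; slope 49/102.20, offset 16.68.
AQI = 51 + 49/102.20·16.68 ≈ 59.00 ⇒ 59.
NO₂: 1438.83 ∈ [1349.22, 1505.53] ↔ index [201, 300].
201 + (1438.83−1349.22)·(300−201)/(1505.53−1349.22) = 201 + 89.61·99/156.31 ≈ 257.76, so AQI = 258.
PM2.5: 199.50 lies in 189.69–258.85, so I_lo=201, I_hi=300, C_lo=189.69, C_hi=258.85.
(300−201)/(258.85−189.69) × (199.50−189.69) + 201 = 99/69.16 × 9.81 + 201 ≈ 215.04 → 215.
Sub-indices: O₃→43, PM10→59, NO₂→258, PM2.5→215. Ranked high→low: 258, 215, 59, 43. Second-highest sub-index = 215.

215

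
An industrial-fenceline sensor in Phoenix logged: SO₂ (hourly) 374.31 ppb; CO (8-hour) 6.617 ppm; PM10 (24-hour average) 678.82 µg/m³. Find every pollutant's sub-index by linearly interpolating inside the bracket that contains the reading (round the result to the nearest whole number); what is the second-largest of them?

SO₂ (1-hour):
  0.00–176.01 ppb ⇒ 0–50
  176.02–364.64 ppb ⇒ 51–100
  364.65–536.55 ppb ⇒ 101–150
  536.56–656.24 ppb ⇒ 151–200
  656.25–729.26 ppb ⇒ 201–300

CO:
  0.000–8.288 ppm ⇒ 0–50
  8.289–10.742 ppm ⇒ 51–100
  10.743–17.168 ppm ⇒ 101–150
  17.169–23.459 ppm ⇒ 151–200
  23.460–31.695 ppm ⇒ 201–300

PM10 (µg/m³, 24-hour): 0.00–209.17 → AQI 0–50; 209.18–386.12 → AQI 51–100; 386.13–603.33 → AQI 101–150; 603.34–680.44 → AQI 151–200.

104

SO₂ 374.31: bracket 364.65–536.55 → index 101–150; slope 49/171.90, offset 9.66.
AQI = 101 + 49/171.90·9.66 ≈ 103.75 ⇒ 104.
CO: row 0.000–8.288 (AQI 0–50). (50−0)·(6.617−0.000)/(8.288−0.000) + 0 = 50·6.617/8.288 + 0 ≈ 39.92 → 40.
PM10: row 603.34–680.44 (AQI 151–200). (200−151)·(678.82−603.34)/(680.44−603.34) + 151 = 49·75.48/77.10 + 151 ≈ 198.97 → 199.
Sub-indices: SO₂→104, CO→40, PM10→199. Ranked high→low: 199, 104, 40. Second-highest sub-index = 104.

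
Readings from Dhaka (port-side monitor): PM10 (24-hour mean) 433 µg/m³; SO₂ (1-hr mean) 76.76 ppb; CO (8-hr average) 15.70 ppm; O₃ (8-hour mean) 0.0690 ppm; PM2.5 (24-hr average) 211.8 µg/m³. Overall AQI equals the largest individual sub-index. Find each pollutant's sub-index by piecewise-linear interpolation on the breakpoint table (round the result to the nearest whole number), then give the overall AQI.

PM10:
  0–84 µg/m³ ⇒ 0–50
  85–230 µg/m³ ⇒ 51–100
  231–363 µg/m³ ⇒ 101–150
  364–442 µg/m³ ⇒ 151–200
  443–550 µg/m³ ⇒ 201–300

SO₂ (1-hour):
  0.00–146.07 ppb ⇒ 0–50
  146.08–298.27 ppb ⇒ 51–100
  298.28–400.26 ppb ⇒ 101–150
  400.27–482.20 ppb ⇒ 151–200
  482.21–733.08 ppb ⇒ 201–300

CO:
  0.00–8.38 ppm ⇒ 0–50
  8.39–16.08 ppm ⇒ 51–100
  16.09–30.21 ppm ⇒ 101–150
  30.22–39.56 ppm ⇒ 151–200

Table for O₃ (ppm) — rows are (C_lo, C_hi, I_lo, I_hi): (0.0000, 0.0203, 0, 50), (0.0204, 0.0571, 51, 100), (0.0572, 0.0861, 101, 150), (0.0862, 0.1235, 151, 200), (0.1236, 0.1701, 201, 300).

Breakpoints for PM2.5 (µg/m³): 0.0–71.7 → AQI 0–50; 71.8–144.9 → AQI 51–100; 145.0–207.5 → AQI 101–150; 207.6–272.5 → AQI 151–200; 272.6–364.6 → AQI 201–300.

194

PM10: 433 ∈ [364, 442] ↔ index [151, 200].
151 + (433−364)·(200−151)/(442−364) = 151 + 69·49/78 ≈ 194.35, so AQI = 194.
SO₂: row 0.00–146.07 (AQI 0–50). (50−0)·(76.76−0.00)/(146.07−0.00) + 0 = 50·76.76/146.07 + 0 ≈ 26.28 → 26.
CO: row 8.39–16.08 (AQI 51–100). (100−51)·(15.70−8.39)/(16.08−8.39) + 51 = 49·7.31/7.69 + 51 ≈ 97.58 → 98.
O₃ 0.0690: bracket 0.0572–0.0861 → index 101–150; slope 49/0.0289, offset 0.0118.
AQI = 101 + 49/0.0289·0.0118 ≈ 121.01 ⇒ 121.
PM2.5: 211.8 lies in 207.6–272.5, so I_lo=151, I_hi=200, C_lo=207.6, C_hi=272.5.
(200−151)/(272.5−207.6) × (211.8−207.6) + 151 = 49/64.9 × 4.2 + 151 ≈ 154.17 → 154.
Sub-indices: PM10→194, SO₂→26, CO→98, O₃→121, PM2.5→154. Overall AQI = max = 194; dominant pollutant is PM10.
AQI 194: Unhealthy.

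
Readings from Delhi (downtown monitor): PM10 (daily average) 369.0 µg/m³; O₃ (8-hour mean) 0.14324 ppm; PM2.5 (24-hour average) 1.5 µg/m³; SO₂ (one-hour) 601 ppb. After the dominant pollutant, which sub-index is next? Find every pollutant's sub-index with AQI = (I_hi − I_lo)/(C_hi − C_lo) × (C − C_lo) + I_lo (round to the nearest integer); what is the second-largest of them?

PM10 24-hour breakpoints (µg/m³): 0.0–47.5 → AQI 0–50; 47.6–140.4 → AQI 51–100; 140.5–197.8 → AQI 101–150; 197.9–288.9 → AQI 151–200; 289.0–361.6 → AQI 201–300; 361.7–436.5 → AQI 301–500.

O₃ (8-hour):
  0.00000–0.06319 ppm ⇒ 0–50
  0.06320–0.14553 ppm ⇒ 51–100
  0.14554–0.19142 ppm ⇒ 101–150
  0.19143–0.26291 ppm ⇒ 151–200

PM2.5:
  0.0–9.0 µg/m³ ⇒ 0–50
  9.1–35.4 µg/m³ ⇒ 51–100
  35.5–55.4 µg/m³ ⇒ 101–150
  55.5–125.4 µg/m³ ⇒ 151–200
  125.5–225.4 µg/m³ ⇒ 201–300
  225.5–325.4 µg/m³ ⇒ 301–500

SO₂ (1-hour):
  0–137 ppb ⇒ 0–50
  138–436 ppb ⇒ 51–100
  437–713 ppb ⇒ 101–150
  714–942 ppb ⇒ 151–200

130

PM10 369.0: bracket 361.7–436.5 → index 301–500; slope 199/74.8, offset 7.3.
AQI = 301 + 199/74.8·7.3 ≈ 320.42 ⇒ 320.
O₃: 0.14324 ∈ [0.06320, 0.14553] ↔ index [51, 100].
51 + (0.14324−0.06320)·(100−51)/(0.14553−0.06320) = 51 + 0.08004·49/0.08233 ≈ 98.64, so AQI = 99.
PM2.5: row 0.0–9.0 (AQI 0–50). (50−0)·(1.5−0.0)/(9.0−0.0) + 0 = 50·1.5/9.0 + 0 ≈ 8.33 → 8.
SO₂: row 437–713 (AQI 101–150). (150−101)·(601−437)/(713−437) + 101 = 49·164/276 + 101 ≈ 130.12 → 130.
Sub-indices: PM10→320, O₃→99, PM2.5→8, SO₂→130. Ranked high→low: 320, 130, 99, 8. Second-highest sub-index = 130.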